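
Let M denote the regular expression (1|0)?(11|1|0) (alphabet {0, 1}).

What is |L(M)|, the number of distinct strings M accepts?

8

The expression has no Kleene star, so L(M) is finite. Expanding the alternatives gives {0, 1, 00, 01, 10, 11, 011, 111}.
That is 2 of length 1, 4 of length 2, 2 of length 3: 8 strings in all.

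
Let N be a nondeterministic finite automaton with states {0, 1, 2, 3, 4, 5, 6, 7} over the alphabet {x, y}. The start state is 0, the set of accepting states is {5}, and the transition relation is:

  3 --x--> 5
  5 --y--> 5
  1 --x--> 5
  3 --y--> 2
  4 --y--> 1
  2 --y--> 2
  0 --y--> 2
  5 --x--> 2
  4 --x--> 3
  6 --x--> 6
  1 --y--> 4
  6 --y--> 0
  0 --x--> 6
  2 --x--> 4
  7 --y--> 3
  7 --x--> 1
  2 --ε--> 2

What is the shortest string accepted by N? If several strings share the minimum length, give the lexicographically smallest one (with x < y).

A breadth-first search from 0 reaches an accepting state first via the path 0 → 2 → 4 → 3 → 5 on input yxxx.
No string of length < 4 is accepted (BFS exhausts all shorter strings without reaching an accepting state), and yxxx is the lexicographically least accepting string of length 4.

yxxx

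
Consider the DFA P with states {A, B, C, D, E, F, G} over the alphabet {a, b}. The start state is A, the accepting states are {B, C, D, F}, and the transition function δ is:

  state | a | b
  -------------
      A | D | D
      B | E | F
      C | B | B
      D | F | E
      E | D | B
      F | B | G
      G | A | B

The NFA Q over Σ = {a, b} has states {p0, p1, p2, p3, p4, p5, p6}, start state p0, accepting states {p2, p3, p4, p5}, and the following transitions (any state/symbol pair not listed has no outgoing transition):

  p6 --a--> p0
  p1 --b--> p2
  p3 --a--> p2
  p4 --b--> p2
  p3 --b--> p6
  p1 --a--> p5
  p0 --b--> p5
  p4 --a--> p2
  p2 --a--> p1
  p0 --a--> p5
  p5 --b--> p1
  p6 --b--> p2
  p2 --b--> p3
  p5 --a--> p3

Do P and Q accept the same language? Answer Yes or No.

Exploring the product automaton P × Q from the start pair (A, p0), following both machines on each input symbol, reaches 6 state pairs: (A, p0), (D, p5), (F, p3), (E, p1), (B, p2), (G, p6).
P accepts in {B, C, D, F} and Q accepts in {p2, p3, p4, p5}. In every reachable pair the two components are either both accepting — (D, p5), (F, p3), (B, p2) — or both non-accepting, so no string is accepted by exactly one of the machines: L(P) \ L(Q) and L(Q) \ L(P) are both empty.
Hence every string is accepted by P iff it is accepted by Q, and the two languages coincide.

Yes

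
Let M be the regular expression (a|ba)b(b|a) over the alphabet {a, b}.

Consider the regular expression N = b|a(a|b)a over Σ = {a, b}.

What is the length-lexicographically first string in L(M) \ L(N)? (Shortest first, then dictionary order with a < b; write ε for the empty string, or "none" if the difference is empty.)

The string abb is accepted by M but not by N.
No shorter string lies in the difference, and abb is the lexicographically first length-3 string in L(M) \ L(N).

abb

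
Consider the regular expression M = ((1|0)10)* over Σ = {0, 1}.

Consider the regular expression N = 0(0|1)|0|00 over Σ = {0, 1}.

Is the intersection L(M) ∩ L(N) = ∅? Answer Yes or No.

Yes

Converting the expression M to a DFA (subset construction, then merging equivalent states) gives the minimal DFA with states {m0, m1, m2, m3}, start state m0, accepting states {m0} and transitions m0: 0→m1, 1→m1; m1: 0→m2, 1→m3; m2: 0→m2, 1→m2; m3: 0→m0, 1→m2.
Converting the expression N to a DFA (subset construction, then merging equivalent states) gives the minimal DFA with states {n0, n1, n2, n3}, start state n0, accepting states {n1, n3} and transitions n0: 0→n1, 1→n2; n1: 0→n3, 1→n3; n2: 0→n2, 1→n2; n3: 0→n2, 1→n2.
Exploring the product automaton M × N from the start pair (m0, n0), following both machines on each input symbol, reaches 8 state pairs: (m0, n0), (m1, n1), (m1, n2), (m2, n3), (m3, n3), (m2, n2), (m3, n2), (m0, n2).
M accepts in {m0} and N accepts in {n1, n3}; no reachable pair has both components accepting, so no string drives both machines to acceptance simultaneously and L(M) ∩ L(N) = ∅.
So no string is accepted by both, and the intersection is empty.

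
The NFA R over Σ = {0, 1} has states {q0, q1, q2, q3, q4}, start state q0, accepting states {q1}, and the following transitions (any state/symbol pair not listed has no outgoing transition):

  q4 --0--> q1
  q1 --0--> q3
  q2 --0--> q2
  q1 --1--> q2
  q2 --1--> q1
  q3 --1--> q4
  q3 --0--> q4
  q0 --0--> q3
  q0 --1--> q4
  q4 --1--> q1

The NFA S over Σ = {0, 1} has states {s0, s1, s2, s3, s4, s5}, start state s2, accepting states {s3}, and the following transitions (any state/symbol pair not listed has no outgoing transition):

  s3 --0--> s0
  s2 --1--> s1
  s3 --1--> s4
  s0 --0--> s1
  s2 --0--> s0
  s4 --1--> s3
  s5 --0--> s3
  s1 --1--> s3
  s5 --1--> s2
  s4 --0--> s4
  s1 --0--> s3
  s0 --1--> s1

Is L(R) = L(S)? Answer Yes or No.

Exploring the product automaton R × S from the start pair (q0, s2), following both machines on each input symbol, reaches 5 state pairs: (q0, s2), (q3, s0), (q4, s1), (q1, s3), (q2, s4).
R accepts in {q1} and S accepts in {s3}. In every reachable pair the two components are either both accepting — (q1, s3) — or both non-accepting, so no string is accepted by exactly one of the machines: L(R) \ L(S) and L(S) \ L(R) are both empty.
Hence every string is accepted by R iff it is accepted by S, and the two languages coincide.

Yes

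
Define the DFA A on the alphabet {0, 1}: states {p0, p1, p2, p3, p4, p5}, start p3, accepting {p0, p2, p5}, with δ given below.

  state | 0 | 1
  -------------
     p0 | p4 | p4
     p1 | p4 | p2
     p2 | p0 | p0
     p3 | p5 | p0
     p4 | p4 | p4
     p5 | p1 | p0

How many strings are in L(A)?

The useful subgraph on states {p0, p1, p2, p3, p5} is acyclic, so L(A) is finite; the longest accepting path visits 5 useful states, giving maximum string length 4.
Counting accepting paths from p3 by length: 2 of length 1, 1 of length 2, 1 of length 3, 2 of length 4. Total 6.

6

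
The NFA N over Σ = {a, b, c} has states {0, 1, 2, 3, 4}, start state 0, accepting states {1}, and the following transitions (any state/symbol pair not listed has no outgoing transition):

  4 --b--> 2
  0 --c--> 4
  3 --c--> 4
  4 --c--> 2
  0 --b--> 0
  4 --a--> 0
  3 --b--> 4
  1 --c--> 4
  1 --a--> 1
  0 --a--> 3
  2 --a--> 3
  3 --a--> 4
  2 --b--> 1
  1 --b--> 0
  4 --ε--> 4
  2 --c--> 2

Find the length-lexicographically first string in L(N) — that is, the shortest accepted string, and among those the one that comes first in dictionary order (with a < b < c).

A breadth-first search from 0 reaches an accepting state first via the path 0 → 4 → 2 → 1 on input cbb.
No string of length < 3 is accepted (BFS exhausts all shorter strings without reaching an accepting state), and cbb is the lexicographically least accepting string of length 3.

cbb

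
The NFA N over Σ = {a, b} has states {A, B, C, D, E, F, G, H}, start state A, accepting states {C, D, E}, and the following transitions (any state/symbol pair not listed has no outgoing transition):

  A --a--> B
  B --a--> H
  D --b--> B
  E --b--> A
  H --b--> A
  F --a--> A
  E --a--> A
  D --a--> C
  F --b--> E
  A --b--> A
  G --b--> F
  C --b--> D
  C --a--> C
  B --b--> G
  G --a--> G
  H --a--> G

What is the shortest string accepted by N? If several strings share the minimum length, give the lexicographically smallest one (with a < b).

A breadth-first search from A reaches an accepting state first via the path A → B → G → F → E on input abbb.
No string of length < 4 is accepted (BFS exhausts all shorter strings without reaching an accepting state), and abbb is the lexicographically least accepting string of length 4.

abbb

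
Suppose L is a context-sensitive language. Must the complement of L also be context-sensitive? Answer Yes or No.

The context-sensitive languages are exactly NSPACE(n), and by the Immerman–Szelepcsényi theorem nondeterministic space classes (from log n up) are closed under complement.
So the context-sensitive languages are closed under complement.

Yes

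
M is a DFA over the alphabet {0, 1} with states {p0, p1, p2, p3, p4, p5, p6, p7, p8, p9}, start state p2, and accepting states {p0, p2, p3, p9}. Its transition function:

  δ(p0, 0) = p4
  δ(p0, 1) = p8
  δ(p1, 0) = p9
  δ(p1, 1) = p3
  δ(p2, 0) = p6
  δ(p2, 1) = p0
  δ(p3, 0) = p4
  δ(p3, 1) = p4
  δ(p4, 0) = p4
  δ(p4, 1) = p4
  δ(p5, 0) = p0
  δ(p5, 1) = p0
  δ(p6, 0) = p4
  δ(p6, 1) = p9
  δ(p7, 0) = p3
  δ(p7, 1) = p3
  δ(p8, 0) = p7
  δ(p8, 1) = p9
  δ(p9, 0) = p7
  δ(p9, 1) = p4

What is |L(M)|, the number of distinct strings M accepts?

10

The useful subgraph on states {p0, p2, p3, p6, p7, p8, p9} is acyclic, so L(M) is finite; the longest accepting path visits 6 useful states, giving maximum string length 5.
Counting accepting paths from p2 by length: 1 of length 0, 1 of length 1, 1 of length 2, 1 of length 3, 4 of length 4, 2 of length 5. Total 10.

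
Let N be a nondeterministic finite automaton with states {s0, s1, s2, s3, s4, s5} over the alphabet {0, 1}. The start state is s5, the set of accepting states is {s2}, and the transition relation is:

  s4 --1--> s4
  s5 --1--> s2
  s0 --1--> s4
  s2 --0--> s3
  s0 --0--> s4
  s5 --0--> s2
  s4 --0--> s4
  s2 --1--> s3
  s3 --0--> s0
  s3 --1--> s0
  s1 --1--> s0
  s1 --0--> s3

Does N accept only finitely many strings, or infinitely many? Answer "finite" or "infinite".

The useful states (reachable from s5 and able to reach an accepting state) are {s2, s5}.
Restricted to these states the transition graph has no cycle, so every accepting path has bounded length and L is finite.

finite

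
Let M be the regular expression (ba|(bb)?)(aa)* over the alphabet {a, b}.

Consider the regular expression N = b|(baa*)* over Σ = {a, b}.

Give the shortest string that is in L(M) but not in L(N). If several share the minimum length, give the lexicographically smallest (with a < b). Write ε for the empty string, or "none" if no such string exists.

The string aa is accepted by M but not by N.
No shorter string lies in the difference, and aa is the lexicographically first length-2 string in L(M) \ L(N).

aa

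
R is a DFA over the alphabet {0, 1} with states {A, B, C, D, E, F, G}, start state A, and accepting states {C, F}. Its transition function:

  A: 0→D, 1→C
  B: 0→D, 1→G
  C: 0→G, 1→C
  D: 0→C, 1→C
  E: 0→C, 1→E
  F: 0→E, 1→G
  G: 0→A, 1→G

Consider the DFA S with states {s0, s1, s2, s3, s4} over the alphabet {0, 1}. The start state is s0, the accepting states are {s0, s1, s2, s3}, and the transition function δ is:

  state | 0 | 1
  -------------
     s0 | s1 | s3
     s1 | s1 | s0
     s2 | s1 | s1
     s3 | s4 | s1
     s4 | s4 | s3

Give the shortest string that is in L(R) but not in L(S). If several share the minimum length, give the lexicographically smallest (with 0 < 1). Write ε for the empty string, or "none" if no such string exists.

The string 10000 is accepted by R but not by S.
No shorter string lies in the difference, and 10000 is the lexicographically first length-5 string in L(R) \ L(S).

10000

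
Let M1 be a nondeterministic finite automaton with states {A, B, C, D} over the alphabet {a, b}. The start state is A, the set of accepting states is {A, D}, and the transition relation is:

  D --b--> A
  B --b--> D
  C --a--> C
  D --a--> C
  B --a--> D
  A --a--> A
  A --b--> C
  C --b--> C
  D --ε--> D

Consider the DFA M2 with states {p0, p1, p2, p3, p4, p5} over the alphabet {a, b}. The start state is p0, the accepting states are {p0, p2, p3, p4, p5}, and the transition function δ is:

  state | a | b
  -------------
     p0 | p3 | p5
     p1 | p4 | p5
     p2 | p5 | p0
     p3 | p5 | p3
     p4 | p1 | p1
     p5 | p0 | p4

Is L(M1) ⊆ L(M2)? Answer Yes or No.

Exploring the product automaton M1 × M2 from the start pair (A, p0), following both machines on each input symbol, reaches 8 state pairs: (A, p0), (A, p3), (C, p5), (A, p5), (C, p3), (C, p0), (C, p4), (C, p1).
M1 accepts in {A, D} and M2 accepts in {p0, p2, p3, p4, p5}. The reachable pairs whose M1-component is accepting are (A, p0), (A, p3), (A, p5); in each of them the M2-component is accepting too, so the product for L(M1) \ L(M2) (M1-component accepting, M2-component rejecting) has no reachable accepting pair and the difference is empty.
Hence every string in L(M1) is also in L(M2).

Yes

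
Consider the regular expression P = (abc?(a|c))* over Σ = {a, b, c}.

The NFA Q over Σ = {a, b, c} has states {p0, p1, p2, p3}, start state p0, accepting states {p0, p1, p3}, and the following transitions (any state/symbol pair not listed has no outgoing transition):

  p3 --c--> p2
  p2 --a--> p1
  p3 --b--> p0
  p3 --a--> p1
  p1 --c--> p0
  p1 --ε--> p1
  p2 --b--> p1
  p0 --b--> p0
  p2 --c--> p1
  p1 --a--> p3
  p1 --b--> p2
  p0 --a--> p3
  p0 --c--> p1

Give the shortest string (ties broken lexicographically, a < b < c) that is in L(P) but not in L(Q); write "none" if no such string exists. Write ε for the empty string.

none

Converting the expression P to a DFA (subset construction, then merging equivalent states) gives the minimal DFA with states {r0, r1, r2, r3, r4, r5}, start state r0, accepting states {r0, r4, r5} and transitions r0: a→r1, b→r2, c→r2; r1: a→r2, b→r3, c→r2; r2: a→r2, b→r2, c→r2; r3: a→r0, b→r2, c→r4; r4: a→r5, b→r2, c→r0; r5: a→r1, b→r3, c→r2.
Exploring the product automaton P × Q from the start pair (r0, p0), following both machines on each input symbol, reaches 13 state pairs: (r0, p0), (r1, p3), (r2, p0), (r2, p1), (r3, p0), (r2, p2), (r2, p3), (r0, p3), (r4, p1), (r1, p1), (r5, p3), (r3, p2), (r0, p1).
P accepts in {r0, r4, r5} and Q accepts in {p0, p1, p3}. The reachable pairs whose P-component is accepting are (r0, p0), (r0, p3), (r4, p1), (r5, p3), (r0, p1); in each of them the Q-component is accepting too, so the product for L(P) \ L(Q) (P-component accepting, Q-component rejecting) has no reachable accepting pair and the difference is empty.
So every string accepted by P is also accepted by Q: L(P) \ L(Q) = ∅ and there is no such string.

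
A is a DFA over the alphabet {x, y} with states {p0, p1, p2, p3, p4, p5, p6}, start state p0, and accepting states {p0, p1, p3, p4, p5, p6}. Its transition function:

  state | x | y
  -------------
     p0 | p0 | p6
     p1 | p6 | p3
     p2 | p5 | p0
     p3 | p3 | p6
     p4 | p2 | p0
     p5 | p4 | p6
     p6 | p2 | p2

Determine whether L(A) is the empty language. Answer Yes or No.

The empty string ε is accepted: the run p0 ends in the accepting state p0.
Since at least one string is accepted, L(A) is not empty.

No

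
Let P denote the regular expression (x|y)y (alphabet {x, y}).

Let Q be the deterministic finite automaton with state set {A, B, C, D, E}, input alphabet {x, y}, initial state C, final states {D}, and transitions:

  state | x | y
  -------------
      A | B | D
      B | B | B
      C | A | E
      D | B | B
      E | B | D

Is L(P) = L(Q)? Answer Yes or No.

Converting the expression P to a DFA (subset construction, then merging equivalent states) gives the minimal DFA with states {p0, p1, p2, p3}, start state p0, accepting states {p3} and transitions p0: x→p1, y→p1; p1: x→p2, y→p3; p2: x→p2, y→p2; p3: x→p2, y→p2.
Exploring the product automaton P × Q from the start pair (p0, C), following both machines on each input symbol, reaches 5 state pairs: (p0, C), (p1, A), (p1, E), (p2, B), (p3, D).
P accepts in {p3} and Q accepts in {D}. In every reachable pair the two components are either both accepting — (p3, D) — or both non-accepting, so no string is accepted by exactly one of the machines: L(P) \ L(Q) and L(Q) \ L(P) are both empty.
Hence every string is accepted by P iff it is accepted by Q, and the two languages coincide.

Yes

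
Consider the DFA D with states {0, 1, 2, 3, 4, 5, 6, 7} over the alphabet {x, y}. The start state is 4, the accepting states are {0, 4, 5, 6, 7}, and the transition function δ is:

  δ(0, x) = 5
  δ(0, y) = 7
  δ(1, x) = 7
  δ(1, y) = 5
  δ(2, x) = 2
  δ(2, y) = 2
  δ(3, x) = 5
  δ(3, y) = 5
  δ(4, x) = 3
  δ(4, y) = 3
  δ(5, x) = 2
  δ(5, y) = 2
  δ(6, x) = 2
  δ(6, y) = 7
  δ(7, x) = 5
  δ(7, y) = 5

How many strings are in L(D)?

5

The useful subgraph on states {3, 4, 5} is acyclic, so L(D) is finite; the longest accepting path visits 3 useful states, giving maximum string length 2.
Counting accepting paths from 4 by length: 1 of length 0, 4 of length 2. Total 5.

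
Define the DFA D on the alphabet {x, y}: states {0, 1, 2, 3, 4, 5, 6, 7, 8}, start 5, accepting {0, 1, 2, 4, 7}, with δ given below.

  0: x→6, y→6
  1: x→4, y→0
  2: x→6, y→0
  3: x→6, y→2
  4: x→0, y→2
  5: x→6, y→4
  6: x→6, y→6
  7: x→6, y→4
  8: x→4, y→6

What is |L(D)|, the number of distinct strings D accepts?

4

The useful subgraph on states {0, 2, 4, 5} is acyclic, so L(D) is finite; the longest accepting path visits 4 useful states, giving maximum string length 3.
Counting accepting paths from 5 by length: 1 of length 1, 2 of length 2, 1 of length 3. Total 4.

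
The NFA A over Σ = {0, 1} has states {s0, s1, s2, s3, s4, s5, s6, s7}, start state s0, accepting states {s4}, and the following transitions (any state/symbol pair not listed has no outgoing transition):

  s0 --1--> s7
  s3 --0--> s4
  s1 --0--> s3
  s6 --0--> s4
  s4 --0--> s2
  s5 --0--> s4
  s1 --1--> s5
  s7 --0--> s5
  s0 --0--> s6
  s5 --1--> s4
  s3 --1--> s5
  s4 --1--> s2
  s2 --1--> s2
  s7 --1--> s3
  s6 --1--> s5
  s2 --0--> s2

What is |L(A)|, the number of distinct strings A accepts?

The useful subgraph on states {s0, s3, s4, s5, s6, s7} is acyclic, so L(A) is finite; the longest accepting path visits 5 useful states, giving maximum string length 4.
Counting accepting paths from s0 by length: 1 of length 2, 5 of length 3, 2 of length 4. Total 8.

8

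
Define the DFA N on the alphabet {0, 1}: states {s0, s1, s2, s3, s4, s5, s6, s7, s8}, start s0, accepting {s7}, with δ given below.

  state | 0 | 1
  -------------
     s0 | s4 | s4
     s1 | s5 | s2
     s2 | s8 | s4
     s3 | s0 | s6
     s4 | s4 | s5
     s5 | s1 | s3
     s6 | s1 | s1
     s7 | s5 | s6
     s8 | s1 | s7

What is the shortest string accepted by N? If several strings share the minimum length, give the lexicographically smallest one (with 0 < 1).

010101

A breadth-first search from s0 reaches an accepting state first via the path s0 → s4 → s5 → s1 → s2 → s8 → s7 on input 010101.
No string of length < 6 is accepted (BFS exhausts all shorter strings without reaching an accepting state), and 010101 is the lexicographically least accepting string of length 6.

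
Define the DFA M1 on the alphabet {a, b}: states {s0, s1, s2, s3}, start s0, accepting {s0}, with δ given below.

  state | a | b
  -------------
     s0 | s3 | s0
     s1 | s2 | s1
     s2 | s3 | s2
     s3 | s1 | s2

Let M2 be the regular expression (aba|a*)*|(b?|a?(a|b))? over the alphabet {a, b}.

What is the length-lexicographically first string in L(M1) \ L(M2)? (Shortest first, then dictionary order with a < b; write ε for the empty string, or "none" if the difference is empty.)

The string bb is accepted by M1 but not by M2.
No shorter string lies in the difference, and bb is the lexicographically first length-2 string in L(M1) \ L(M2).

bb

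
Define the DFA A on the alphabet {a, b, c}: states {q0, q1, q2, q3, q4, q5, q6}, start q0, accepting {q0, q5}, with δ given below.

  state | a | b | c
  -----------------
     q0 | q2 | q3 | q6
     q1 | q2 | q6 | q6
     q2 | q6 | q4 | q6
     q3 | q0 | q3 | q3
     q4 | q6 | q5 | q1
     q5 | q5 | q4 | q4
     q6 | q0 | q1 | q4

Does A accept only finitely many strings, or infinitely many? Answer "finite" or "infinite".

infinite

State q2 is reachable from the start and can reach an accepting state, and it lies on the cycle q2 → q4 → q1 → q2.
Traversing that cycle any number of times yields accepted strings of unbounded length, so the language is infinite.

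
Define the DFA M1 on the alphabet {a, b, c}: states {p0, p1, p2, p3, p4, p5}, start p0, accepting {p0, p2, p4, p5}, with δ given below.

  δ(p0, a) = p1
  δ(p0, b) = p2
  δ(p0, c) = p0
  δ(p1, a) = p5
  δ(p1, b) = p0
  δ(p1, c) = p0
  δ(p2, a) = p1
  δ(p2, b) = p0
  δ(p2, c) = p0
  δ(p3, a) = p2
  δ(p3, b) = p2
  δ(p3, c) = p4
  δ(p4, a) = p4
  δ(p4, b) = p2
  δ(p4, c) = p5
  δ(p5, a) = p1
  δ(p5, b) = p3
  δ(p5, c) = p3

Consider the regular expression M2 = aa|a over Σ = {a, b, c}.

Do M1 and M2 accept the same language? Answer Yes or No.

No

The empty string ε is accepted by M1 but rejected by M2.
So L(M1) ≠ L(M2).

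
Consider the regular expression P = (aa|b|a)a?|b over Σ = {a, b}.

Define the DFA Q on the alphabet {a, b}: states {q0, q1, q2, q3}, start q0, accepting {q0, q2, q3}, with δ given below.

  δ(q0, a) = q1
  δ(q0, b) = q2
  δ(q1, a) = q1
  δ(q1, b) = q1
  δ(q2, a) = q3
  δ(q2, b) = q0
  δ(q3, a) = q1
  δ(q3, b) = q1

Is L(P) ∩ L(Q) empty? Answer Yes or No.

The string b is accepted by both P and Q.
Hence L(P) ∩ L(Q) ≠ ∅.

No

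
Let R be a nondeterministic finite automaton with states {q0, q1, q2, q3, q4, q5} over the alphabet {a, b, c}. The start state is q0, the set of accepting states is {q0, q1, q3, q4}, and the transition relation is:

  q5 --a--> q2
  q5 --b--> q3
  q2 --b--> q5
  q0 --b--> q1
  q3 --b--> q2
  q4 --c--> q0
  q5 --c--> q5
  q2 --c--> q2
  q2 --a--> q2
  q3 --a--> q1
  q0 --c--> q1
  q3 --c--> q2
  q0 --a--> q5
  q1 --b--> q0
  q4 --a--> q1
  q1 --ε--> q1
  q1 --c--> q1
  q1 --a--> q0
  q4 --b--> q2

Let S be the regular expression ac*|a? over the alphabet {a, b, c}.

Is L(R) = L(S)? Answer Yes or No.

The string b is accepted by R but rejected by S.
So L(R) ≠ L(S).

No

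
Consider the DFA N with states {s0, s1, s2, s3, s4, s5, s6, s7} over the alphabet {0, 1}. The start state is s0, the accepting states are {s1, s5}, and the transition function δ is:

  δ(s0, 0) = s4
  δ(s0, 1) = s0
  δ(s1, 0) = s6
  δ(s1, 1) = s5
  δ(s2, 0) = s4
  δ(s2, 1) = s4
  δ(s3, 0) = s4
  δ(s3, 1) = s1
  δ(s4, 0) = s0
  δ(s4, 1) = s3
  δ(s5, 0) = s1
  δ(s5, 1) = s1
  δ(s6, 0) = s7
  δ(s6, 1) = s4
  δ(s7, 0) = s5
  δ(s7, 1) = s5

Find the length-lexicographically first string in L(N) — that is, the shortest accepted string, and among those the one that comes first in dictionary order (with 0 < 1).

A breadth-first search from s0 reaches an accepting state first via the path s0 → s4 → s3 → s1 on input 011.
No string of length < 3 is accepted (BFS exhausts all shorter strings without reaching an accepting state), and 011 is the lexicographically least accepting string of length 3.

011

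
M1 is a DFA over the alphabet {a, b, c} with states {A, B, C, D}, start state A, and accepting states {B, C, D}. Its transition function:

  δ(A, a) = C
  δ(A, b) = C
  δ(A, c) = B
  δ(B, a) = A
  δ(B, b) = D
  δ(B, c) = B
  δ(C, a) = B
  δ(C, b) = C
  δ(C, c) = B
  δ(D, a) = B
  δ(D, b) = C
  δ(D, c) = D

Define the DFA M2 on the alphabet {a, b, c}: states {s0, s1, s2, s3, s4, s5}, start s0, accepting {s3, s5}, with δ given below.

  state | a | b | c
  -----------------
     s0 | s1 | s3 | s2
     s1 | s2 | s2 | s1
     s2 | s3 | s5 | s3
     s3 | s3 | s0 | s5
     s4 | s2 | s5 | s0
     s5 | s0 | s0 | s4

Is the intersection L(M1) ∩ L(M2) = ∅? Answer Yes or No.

The string b is accepted by both M1 and M2.
Hence L(M1) ∩ L(M2) ≠ ∅.

No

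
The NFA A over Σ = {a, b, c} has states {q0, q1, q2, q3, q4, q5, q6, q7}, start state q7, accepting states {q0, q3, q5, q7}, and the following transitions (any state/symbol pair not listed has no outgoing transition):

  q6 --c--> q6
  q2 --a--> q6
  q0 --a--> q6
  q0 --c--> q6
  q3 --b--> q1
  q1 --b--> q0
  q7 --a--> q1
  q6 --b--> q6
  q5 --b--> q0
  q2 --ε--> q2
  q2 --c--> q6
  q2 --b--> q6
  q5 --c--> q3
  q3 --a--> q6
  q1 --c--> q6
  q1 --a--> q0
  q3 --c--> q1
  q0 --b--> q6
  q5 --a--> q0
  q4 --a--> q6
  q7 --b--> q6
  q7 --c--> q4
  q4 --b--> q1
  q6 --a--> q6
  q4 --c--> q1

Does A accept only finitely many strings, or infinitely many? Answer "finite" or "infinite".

The useful states (reachable from q7 and able to reach an accepting state) are {q0, q1, q4, q7}.
Restricted to these states the transition graph has no cycle, so every accepting path has bounded length and L is finite.

finite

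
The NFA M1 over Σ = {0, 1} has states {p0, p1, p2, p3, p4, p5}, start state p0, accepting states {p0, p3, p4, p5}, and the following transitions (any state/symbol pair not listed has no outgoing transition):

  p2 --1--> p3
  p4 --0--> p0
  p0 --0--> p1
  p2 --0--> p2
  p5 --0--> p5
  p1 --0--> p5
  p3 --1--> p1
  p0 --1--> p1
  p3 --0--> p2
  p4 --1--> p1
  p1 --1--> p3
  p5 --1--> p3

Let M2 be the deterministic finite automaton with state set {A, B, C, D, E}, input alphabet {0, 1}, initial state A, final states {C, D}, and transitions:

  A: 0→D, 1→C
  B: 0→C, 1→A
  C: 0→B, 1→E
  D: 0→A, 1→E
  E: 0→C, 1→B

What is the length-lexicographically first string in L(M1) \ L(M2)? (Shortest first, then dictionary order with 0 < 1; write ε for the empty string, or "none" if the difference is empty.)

ε

The empty string ε is accepted by M1 but not by M2.
Since ε is the unique shortest string, it is the required witness.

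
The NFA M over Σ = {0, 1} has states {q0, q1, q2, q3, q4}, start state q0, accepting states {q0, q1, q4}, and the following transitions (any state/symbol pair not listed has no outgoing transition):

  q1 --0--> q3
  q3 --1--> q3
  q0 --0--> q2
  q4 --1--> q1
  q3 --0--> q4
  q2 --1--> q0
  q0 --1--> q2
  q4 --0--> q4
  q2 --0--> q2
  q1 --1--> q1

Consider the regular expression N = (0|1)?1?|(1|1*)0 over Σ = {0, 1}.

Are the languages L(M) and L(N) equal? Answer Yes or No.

The string 001 is accepted by M but rejected by N.
So L(M) ≠ L(N).

No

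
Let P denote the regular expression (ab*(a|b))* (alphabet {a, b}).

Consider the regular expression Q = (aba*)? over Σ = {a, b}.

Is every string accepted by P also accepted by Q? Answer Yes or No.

The string aa is in L(P) but not in L(Q).
So L(P) ⊄ L(Q).

No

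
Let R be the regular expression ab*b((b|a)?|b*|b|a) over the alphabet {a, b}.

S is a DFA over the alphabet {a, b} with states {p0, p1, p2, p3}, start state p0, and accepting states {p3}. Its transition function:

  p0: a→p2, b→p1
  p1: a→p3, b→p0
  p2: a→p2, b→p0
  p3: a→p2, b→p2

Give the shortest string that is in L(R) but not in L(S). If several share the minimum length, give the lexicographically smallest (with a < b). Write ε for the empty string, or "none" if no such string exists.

The string ab is accepted by R but not by S.
No shorter string lies in the difference, and ab is the lexicographically first length-2 string in L(R) \ L(S).

ab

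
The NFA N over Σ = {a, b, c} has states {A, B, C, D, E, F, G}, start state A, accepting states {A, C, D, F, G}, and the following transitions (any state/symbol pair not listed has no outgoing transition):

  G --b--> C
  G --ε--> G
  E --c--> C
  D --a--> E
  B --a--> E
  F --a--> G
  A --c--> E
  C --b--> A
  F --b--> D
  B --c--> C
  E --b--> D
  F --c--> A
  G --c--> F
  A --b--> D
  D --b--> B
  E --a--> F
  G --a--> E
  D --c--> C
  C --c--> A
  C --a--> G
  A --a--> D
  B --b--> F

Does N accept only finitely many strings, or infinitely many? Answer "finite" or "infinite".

State A is reachable from the start and can reach an accepting state, and it lies on the cycle A → D → B → C → A.
Traversing that cycle any number of times yields accepted strings of unbounded length, so the language is infinite.

infinite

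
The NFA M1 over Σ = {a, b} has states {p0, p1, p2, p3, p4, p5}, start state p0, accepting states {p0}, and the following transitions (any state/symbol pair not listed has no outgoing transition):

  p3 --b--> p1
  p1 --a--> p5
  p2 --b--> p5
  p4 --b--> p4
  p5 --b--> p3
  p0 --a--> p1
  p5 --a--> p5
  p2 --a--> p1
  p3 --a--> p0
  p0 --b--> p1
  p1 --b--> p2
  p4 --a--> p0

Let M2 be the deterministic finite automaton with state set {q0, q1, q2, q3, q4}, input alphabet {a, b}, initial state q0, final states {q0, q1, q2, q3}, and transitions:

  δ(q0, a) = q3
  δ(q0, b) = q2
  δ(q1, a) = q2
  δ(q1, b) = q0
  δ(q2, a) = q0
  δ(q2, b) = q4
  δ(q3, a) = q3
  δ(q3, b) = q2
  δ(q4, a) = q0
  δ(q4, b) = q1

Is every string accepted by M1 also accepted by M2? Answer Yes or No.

Exploring the product automaton M1 × M2 from the start pair (p0, q0), following both machines on each input symbol, reaches 21 state pairs: (p0, q0), (p1, q3), (p1, q2), (p5, q3), (p2, q2), (p5, q0), (p2, q4), (p3, q2), (p1, q0), (p5, q4), (p5, q1), (p1, q4), (p3, q1), (p5, q2), (p3, q0), (p2, q1), (p0, q2), (p3, q4), (p0, q3), (p1, q1), (p2, q0).
M1 accepts in {p0} and M2 accepts in {q0, q1, q2, q3}. The reachable pairs whose M1-component is accepting are (p0, q0), (p0, q2), (p0, q3); in each of them the M2-component is accepting too, so the product for L(M1) \ L(M2) (M1-component accepting, M2-component rejecting) has no reachable accepting pair and the difference is empty.
Hence every string in L(M1) is also in L(M2).

Yes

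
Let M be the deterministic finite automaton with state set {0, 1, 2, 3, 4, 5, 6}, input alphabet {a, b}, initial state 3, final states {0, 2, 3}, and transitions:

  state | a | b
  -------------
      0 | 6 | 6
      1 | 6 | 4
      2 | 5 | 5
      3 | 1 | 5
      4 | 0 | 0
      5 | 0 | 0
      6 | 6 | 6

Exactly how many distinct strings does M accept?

The useful subgraph on states {0, 1, 3, 4, 5} is acyclic, so L(M) is finite; the longest accepting path visits 4 useful states, giving maximum string length 3.
Counting accepting paths from 3 by length: 1 of length 0, 2 of length 2, 2 of length 3. Total 5.

5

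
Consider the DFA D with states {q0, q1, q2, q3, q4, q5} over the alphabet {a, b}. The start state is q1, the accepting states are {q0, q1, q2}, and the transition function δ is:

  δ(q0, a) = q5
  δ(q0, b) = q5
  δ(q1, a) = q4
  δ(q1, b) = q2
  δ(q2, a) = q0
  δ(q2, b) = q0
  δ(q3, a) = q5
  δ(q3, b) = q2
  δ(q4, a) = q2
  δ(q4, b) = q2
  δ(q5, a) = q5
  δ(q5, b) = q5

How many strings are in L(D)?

10

The useful subgraph on states {q0, q1, q2, q4} is acyclic, so L(D) is finite; the longest accepting path visits 4 useful states, giving maximum string length 3.
Counting accepting paths from q1 by length: 1 of length 0, 1 of length 1, 4 of length 2, 4 of length 3. Total 10.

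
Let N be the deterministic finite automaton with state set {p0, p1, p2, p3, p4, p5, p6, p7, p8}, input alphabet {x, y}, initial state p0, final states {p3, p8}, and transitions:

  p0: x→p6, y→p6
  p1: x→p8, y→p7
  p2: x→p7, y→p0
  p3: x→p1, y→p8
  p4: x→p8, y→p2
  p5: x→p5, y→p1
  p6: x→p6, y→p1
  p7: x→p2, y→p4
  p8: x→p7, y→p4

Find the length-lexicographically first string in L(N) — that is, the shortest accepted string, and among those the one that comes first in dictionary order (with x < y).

A breadth-first search from p0 reaches an accepting state first via the path p0 → p6 → p1 → p8 on input xyx.
No string of length < 3 is accepted (BFS exhausts all shorter strings without reaching an accepting state), and xyx is the lexicographically least accepting string of length 3.

xyx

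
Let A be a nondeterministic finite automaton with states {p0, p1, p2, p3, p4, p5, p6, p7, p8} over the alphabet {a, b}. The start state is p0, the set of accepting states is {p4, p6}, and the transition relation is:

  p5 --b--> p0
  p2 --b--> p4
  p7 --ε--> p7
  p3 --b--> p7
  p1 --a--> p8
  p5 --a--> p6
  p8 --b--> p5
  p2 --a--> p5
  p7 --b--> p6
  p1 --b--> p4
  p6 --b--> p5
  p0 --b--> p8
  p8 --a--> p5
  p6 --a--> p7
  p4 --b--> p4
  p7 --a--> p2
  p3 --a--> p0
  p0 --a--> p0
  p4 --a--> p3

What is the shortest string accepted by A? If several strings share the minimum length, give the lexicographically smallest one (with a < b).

A breadth-first search from p0 reaches an accepting state first via the path p0 → p8 → p5 → p6 on input baa.
No string of length < 3 is accepted (BFS exhausts all shorter strings without reaching an accepting state), and baa is the lexicographically least accepting string of length 3.

baa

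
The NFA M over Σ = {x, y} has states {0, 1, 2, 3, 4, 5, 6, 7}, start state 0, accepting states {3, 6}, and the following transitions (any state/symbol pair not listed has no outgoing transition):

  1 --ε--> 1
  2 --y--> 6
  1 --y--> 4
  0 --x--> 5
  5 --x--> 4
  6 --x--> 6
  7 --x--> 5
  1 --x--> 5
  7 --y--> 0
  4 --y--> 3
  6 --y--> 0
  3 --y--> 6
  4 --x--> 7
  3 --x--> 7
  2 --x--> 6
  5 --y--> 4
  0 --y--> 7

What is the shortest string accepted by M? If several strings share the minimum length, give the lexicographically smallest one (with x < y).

xxy

A breadth-first search from 0 reaches an accepting state first via the path 0 → 5 → 4 → 3 on input xxy.
No string of length < 3 is accepted (BFS exhausts all shorter strings without reaching an accepting state), and xxy is the lexicographically least accepting string of length 3.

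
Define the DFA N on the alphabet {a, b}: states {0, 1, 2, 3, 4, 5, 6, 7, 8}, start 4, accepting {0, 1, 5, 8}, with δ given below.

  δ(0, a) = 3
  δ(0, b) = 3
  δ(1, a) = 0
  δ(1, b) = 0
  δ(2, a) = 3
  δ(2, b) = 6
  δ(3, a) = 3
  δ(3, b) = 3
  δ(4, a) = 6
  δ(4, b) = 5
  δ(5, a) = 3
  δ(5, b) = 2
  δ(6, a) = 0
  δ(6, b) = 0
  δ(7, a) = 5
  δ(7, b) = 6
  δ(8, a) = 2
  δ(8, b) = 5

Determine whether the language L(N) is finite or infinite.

finite

The useful states (reachable from 4 and able to reach an accepting state) are {0, 2, 4, 5, 6}.
Restricted to these states the transition graph has no cycle, so every accepting path has bounded length and L is finite.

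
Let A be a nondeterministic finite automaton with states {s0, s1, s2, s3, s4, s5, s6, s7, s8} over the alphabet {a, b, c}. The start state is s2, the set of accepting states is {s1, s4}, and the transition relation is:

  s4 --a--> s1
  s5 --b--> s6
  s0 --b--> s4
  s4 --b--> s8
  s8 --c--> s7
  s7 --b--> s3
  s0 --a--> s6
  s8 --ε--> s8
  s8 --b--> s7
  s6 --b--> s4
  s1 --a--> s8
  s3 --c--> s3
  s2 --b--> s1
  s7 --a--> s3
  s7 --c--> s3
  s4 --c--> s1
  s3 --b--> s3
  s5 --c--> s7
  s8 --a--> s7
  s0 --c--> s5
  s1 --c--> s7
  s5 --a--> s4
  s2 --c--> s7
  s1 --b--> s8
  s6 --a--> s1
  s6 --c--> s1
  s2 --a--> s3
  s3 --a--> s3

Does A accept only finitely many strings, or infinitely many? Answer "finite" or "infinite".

finite

The useful states (reachable from s2 and able to reach an accepting state) are {s1, s2}.
Restricted to these states the transition graph has no cycle, so every accepting path has bounded length and L is finite.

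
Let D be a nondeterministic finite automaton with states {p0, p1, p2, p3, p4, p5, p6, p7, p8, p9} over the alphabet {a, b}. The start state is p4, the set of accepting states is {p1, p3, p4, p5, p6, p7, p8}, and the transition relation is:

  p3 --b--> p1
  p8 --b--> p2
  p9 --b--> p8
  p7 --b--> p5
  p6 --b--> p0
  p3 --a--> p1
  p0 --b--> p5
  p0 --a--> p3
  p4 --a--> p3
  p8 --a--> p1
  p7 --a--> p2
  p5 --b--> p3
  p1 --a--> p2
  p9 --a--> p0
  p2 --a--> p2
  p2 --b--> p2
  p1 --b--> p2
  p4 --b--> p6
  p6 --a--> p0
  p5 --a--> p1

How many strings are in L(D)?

The useful subgraph on states {p0, p1, p3, p4, p5, p6} is acyclic, so L(D) is finite; the longest accepting path visits 6 useful states, giving maximum string length 5.
Counting accepting paths from p4 by length: 1 of length 0, 2 of length 1, 2 of length 2, 4 of length 3, 8 of length 4, 4 of length 5. Total 21.

21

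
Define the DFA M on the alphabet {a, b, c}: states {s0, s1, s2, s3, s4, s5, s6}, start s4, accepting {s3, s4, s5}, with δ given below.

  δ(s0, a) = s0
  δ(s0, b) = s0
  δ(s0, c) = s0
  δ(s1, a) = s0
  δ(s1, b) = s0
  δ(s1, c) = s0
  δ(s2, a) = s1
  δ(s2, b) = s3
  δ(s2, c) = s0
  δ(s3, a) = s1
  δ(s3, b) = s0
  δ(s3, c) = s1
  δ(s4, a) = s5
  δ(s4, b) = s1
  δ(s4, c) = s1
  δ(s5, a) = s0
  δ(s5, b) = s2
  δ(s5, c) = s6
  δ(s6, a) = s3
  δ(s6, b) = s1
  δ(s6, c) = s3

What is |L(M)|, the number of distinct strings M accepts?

The useful subgraph on states {s2, s3, s4, s5, s6} is acyclic, so L(M) is finite; the longest accepting path visits 4 useful states, giving maximum string length 3.
Counting accepting paths from s4 by length: 1 of length 0, 1 of length 1, 3 of length 3. Total 5.

5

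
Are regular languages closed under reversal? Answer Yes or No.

Reverse every transition of an NFA for L, make the old start state the unique accepting state, and add a fresh start state with ε-moves to the old accepting states; this NFA accepts Lᴿ.
So the regular languages are closed under reversal.

Yes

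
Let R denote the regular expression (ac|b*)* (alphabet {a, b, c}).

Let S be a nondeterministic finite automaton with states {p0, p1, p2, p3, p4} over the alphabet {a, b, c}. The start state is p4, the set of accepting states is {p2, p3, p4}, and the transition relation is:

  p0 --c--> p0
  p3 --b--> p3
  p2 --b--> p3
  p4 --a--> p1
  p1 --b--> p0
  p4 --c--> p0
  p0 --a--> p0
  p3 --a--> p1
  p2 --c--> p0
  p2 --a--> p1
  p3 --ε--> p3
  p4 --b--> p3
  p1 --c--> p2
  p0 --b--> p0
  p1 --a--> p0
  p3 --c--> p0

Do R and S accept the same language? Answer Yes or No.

Yes

Converting the expression R to a DFA (subset construction, then merging equivalent states) gives the minimal DFA with states {r0, r1, r2}, start state r0, accepting states {r0} and transitions r0: a→r1, b→r0, c→r2; r1: a→r2, b→r2, c→r0; r2: a→r2, b→r2, c→r2.
Exploring the product automaton R × S from the start pair (r0, p4), following both machines on each input symbol, reaches 5 state pairs: (r0, p4), (r1, p1), (r0, p3), (r2, p0), (r0, p2).
R accepts in {r0} and S accepts in {p2, p3, p4}. In every reachable pair the two components are either both accepting — (r0, p4), (r0, p3), (r0, p2) — or both non-accepting, so no string is accepted by exactly one of the machines: L(R) \ L(S) and L(S) \ L(R) are both empty.
Hence every string is accepted by R iff it is accepted by S, and the two languages coincide.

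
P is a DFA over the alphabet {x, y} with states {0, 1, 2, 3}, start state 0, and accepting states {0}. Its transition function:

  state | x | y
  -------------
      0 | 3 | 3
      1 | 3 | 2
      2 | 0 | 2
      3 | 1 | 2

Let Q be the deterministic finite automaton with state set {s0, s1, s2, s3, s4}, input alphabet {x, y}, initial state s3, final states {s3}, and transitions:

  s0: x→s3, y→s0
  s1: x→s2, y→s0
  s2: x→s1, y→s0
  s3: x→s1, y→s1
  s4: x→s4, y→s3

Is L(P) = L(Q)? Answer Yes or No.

Yes

Exploring the product automaton P × Q from the start pair (0, s3), following both machines on each input symbol, reaches 4 state pairs: (0, s3), (3, s1), (1, s2), (2, s0).
P accepts in {0} and Q accepts in {s3}. In every reachable pair the two components are either both accepting — (0, s3) — or both non-accepting, so no string is accepted by exactly one of the machines: L(P) \ L(Q) and L(Q) \ L(P) are both empty.
Hence every string is accepted by P iff it is accepted by Q, and the two languages coincide.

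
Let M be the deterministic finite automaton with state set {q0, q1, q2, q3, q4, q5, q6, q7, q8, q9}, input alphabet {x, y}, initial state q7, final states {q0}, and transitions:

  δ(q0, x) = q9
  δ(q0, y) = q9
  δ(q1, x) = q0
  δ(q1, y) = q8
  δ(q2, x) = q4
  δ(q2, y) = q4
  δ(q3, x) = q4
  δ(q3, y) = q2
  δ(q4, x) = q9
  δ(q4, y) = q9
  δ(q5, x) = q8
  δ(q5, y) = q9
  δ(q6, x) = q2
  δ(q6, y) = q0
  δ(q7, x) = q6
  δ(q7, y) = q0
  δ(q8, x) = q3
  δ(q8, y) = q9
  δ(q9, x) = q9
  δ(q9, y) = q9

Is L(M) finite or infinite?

finite

The useful states (reachable from q7 and able to reach an accepting state) are {q0, q6, q7}.
Restricted to these states the transition graph has no cycle, so every accepting path has bounded length and L is finite.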